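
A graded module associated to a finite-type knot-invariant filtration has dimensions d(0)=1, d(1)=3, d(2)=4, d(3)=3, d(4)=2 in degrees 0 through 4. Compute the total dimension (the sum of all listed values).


Total dimension = d(0) + d(1) + ... + d(4)
= 1 + 3 + 4 + 3 + 2
= 13

13


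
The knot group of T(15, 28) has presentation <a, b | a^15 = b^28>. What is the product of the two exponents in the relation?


The relation is a^15 = b^28.
Product of exponents = 15 * 28
= 420

420


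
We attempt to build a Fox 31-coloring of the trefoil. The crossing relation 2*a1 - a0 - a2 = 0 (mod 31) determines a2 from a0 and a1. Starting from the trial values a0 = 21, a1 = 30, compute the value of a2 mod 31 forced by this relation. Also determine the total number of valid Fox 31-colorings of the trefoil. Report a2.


Step 1: Apply the given crossing relation 2*a1 - a0 - a2 = 0 (mod 31).
  a2 = 2*a1 - a0 mod 31
  a2 = 2*30 - 21 mod 31
  a2 = 60 - 21 mod 31
  a2 = 39 mod 31 = 8
Step 2: The trefoil has determinant 3.
  Number of Fox p-colorings (p prime) is p^2 if p = 3, else p.
  Since 31 does not divide 3, only trivial (constant) colorings exist.
  (So the trial a0 = 21, a1 = 30 with a0 != a1 does NOT extend to a valid coloring of the whole trefoil: the other two crossing relations require 3*(a1 - a0) = 0 (mod 31), which fails.)
  Total colorings = 31
Step 3: a2 = 8, total Fox 31-colorings = 31

8


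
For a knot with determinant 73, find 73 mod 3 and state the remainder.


Step 1: A knot is p-colorable if and only if p divides its determinant.
Step 2: Compute 73 mod 3.
73 = 24 * 3 + 1
Step 3: 73 mod 3 = 1
Step 4: The knot is 3-colorable: no

1


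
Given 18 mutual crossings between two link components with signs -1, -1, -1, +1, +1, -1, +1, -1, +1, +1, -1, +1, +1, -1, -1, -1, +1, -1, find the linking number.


Step 1: Count positive crossings: 8
Step 2: Count negative crossings: 10
Step 3: Sum of signs = 8 - 10 = -2
Step 4: Linking number = sum/2 = -2/2 = -1

-1


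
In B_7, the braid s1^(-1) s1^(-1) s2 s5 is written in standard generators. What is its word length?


The word length counts the number of generators (including inverses).
Listing each generator: s1^(-1), s1^(-1), s2, s5
There are 4 generators in this braid word.

4


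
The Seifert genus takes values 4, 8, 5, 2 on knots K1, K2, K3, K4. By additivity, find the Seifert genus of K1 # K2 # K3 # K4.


The Seifert genus is additive under connected sum.
Seifert genus(K1 # K2 # K3 # K4) = (4) + (8) + (5) + (2)
= 19

19


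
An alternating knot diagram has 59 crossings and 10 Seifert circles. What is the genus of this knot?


For alternating knots, g = (c - s + 1)/2.
= (59 - 10 + 1)/2
= 50/2 = 25

25


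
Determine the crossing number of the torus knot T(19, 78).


For a torus knot T(p, q) with gcd(p,q)=1,
the crossing number is min(p*(q-1), q*(p-1)).
p*(q-1) = 19*77 = 1463
q*(p-1) = 78*18 = 1404
min(1463, 1404) = 1404

1404


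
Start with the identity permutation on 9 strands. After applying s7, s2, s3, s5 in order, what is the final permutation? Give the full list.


Starting with identity [1, 2, 3, 4, 5, 6, 7, 8, 9].
Apply generators in sequence:
  After s7: [1, 2, 3, 4, 5, 6, 8, 7, 9]
  After s2: [1, 3, 2, 4, 5, 6, 8, 7, 9]
  After s3: [1, 3, 4, 2, 5, 6, 8, 7, 9]
  After s5: [1, 3, 4, 2, 6, 5, 8, 7, 9]
Final permutation: [1, 3, 4, 2, 6, 5, 8, 7, 9]

[1, 3, 4, 2, 6, 5, 8, 7, 9]


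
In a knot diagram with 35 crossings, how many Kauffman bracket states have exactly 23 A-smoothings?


We choose which 23 of 35 crossings get A-smoothings.
C(35, 23) = 35! / (23! * 12!)
= 834451800

834451800


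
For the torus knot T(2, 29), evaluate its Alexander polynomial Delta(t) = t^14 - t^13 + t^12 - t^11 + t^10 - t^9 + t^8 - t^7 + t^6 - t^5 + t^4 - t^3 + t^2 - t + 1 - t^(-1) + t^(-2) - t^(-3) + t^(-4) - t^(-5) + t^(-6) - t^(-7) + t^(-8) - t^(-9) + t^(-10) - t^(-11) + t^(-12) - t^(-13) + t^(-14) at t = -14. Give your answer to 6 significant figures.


Substituting t = -14 into Delta(t) = t^14 - t^13 + t^12 - t^11 + t^10 - t^9 + t^8 - t^7 + t^6 - t^5 + t^4 - t^3 + t^2 - t + 1 - t^(-1) + t^(-2) - t^(-3) + t^(-4) - t^(-5) + t^(-6) - t^(-7) + t^(-8) - t^(-9) + t^(-10) - t^(-11) + t^(-12) - t^(-13) + t^(-14):
Term values: (11112006825558016) + (793714773254144) + (56693912375296) + (4049565169664) + (289254654976) + (20661046784) + (1475789056) + (105413504) + (7529536) + (537824) + (38416) + (2744) + (196) + (14) + (1) + (0.0714286) + (0.00510204) + (0.000364431) + (2.60308e-05) + (1.85934e-06) + (1.3281e-07) + (9.48645e-09) + (6.77604e-10) + (4.84003e-11) + (3.45716e-12) + (2.4694e-13) + (1.76386e-14) + (1.2599e-15) + (8.99927e-17)
Sum = 1.196677658e+16
Rounded to 6 significant figures: 1.19668e+16

1.19668e+16


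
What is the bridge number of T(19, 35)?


The bridge number of T(p,q) is min(p,q).
min(19, 35) = 19

19


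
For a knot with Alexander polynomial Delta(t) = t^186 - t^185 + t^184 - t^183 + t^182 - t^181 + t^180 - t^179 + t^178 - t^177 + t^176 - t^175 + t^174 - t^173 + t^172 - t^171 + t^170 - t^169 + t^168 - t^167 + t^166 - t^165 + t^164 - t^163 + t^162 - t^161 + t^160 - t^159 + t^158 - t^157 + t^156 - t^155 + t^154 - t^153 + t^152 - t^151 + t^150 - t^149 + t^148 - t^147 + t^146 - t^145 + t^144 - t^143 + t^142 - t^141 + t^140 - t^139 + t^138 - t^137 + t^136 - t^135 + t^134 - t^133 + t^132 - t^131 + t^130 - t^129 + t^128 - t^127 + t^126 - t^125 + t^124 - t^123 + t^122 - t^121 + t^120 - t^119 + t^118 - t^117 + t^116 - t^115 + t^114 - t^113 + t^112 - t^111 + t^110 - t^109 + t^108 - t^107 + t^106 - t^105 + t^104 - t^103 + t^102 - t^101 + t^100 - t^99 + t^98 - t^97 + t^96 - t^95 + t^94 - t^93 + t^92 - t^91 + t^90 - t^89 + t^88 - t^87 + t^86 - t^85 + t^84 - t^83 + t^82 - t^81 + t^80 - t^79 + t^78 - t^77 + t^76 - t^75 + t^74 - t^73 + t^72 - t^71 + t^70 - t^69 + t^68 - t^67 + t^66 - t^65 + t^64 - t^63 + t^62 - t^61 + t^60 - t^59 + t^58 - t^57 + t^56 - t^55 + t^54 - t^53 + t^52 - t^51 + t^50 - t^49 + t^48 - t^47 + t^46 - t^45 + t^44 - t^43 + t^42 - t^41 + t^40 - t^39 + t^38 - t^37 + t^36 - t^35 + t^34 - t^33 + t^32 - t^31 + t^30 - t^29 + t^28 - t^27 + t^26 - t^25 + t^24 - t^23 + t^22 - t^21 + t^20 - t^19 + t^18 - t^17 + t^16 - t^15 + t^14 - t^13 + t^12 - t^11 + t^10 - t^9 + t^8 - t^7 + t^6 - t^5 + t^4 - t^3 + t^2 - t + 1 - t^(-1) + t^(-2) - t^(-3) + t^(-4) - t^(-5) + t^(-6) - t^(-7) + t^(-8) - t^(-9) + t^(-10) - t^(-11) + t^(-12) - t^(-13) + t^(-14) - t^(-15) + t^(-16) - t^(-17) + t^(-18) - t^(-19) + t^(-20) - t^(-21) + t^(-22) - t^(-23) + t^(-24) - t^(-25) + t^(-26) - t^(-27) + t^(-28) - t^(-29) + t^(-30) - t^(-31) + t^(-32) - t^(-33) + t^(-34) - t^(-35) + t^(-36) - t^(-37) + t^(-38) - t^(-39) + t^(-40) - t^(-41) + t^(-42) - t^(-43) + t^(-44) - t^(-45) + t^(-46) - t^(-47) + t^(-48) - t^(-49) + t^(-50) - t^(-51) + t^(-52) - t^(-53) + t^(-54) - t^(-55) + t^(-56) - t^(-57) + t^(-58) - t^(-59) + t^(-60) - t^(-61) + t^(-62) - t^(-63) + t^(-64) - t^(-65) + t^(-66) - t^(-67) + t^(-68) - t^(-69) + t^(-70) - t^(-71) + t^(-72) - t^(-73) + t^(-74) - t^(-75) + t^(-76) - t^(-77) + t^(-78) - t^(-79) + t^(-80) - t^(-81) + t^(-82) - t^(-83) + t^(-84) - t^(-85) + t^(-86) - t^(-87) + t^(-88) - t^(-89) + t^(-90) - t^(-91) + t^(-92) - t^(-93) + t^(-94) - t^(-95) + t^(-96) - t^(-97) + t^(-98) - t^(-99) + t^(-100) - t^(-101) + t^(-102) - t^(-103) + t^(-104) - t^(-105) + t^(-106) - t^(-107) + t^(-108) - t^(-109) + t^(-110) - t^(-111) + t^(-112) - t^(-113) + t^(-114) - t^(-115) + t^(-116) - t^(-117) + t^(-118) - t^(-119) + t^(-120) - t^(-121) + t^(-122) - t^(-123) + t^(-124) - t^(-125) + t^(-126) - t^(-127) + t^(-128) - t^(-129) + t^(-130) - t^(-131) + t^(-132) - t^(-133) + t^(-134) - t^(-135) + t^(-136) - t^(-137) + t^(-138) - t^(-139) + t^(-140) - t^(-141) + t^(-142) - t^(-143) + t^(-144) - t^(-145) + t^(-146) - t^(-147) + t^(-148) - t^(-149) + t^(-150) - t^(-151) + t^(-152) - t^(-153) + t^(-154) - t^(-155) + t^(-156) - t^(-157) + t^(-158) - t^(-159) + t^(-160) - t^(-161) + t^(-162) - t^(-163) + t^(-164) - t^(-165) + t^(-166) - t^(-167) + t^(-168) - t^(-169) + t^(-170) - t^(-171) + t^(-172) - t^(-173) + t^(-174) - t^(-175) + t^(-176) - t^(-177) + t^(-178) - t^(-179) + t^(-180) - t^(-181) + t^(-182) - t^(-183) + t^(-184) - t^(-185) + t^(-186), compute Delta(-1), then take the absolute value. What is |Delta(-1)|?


Step 1: The polynomial has 373 terms with alternating signs, exponents from 186 down to -186.
Step 2: Substitute t = -1. The i-th term has coefficient (-1)^i and exponent (m-i),
  so its value is (-1)^i * (-1)^(m-i) = (-1)^m = 1 for every i.
Step 3: All 373 terms equal 1, so Delta(-1) = 373 * (1) = 373
Step 4: |Delta(-1)| = 373

373


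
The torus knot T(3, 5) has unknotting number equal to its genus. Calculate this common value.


For a torus knot T(p,q), both the unknotting number and genus equal (p-1)(q-1)/2.
= (3-1)(5-1)/2
= 2*4/2
= 8/2 = 4

4


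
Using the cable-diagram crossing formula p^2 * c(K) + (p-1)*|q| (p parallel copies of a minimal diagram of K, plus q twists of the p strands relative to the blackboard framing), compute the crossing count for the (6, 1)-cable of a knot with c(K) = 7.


Step 1: Each of the c(K) crossings of the companion diagram becomes p*p = p^2 crossings among the p parallel strands, and each of the |q| twists s_1 s_2 ... s_(p-1) adds (p-1) crossings.
  Crossings = p^2 * c(K) + (p-1)*|q|
Step 2: = 6^2 * 7 + (6-1)*1
Step 3: = 36*7 + 5*1
Step 4: = 252 + 5 = 257

257


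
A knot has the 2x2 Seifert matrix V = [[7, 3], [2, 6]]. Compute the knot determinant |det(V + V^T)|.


Step 1: Form V + V^T where V = [[7, 3], [2, 6]]
  V^T = [[7, 2], [3, 6]]
  V + V^T = [[14, 5], [5, 12]]
Step 2: det(V + V^T) = 14*12 - 5*5
  = 168 - 25 = 143
Step 3: Knot determinant = |det(V + V^T)| = |143| = 143

143


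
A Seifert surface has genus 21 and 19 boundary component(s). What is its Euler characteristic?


chi = 2 - 2g - b
= 2 - 2*21 - 19
= 2 - 42 - 19 = -59

-59


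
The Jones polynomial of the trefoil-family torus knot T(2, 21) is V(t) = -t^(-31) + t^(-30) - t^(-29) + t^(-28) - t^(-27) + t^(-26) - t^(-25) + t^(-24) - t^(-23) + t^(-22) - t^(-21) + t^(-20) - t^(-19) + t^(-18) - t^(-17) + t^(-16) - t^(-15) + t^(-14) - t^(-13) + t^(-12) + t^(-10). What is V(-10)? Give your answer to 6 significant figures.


Substituting t = -10 into V(t) = -t^(-31) + t^(-30) - t^(-29) + t^(-28) - t^(-27) + t^(-26) - t^(-25) + t^(-24) - t^(-23) + t^(-22) - t^(-21) + t^(-20) - t^(-19) + t^(-18) - t^(-17) + t^(-16) - t^(-15) + t^(-14) - t^(-13) + t^(-12) + t^(-10):
  (-)t^(-31) = 1e-31
  (+)t^(-30) = 1e-30
  (-)t^(-29) = 1e-29
  (+)t^(-28) = 1e-28
  (-)t^(-27) = 1e-27
  (+)t^(-26) = 1e-26
  (-)t^(-25) = 1e-25
  (+)t^(-24) = 1e-24
  (-)t^(-23) = 1e-23
  (+)t^(-22) = 1e-22
  (-)t^(-21) = 1e-21
  (+)t^(-20) = 1e-20
  (-)t^(-19) = 1e-19
  (+)t^(-18) = 1e-18
  (-)t^(-17) = 1e-17
  (+)t^(-16) = 1e-16
  (-)t^(-15) = 1e-15
  (+)t^(-14) = 1e-14
  (-)t^(-13) = 1e-13
  (+)t^(-12) = 1e-12
  (+)t^(-10) = 1e-10
Sum = (1e-31) + (1e-30) + (1e-29) + (1e-28) + (1e-27) + (1e-26) + (1e-25) + (1e-24) + (1e-23) + (1e-22) + (1e-21) + (1e-20) + (1e-19) + (1e-18) + (1e-17) + (1e-16) + (1e-15) + (1e-14) + (1e-13) + (1e-12) + (1e-10)
= 1.011111111e-10
Rounded to 6 significant figures: 1.01111e-10

1.01111e-10


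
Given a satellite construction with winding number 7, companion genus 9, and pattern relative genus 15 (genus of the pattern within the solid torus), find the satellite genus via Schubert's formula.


Schubert: g(satellite) = g_rel(pattern) + |winding| * g(companion),
where g_rel(pattern) is the genus of the pattern relative to the solid torus.
= 15 + 7 * 9
= 15 + 63 = 78

78


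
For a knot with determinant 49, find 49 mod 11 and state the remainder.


Step 1: A knot is p-colorable if and only if p divides its determinant.
Step 2: Compute 49 mod 11.
49 = 4 * 11 + 5
Step 3: 49 mod 11 = 5
Step 4: The knot is 11-colorable: no

5


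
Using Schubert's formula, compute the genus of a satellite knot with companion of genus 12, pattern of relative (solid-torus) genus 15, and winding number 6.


Schubert: g(satellite) = g_rel(pattern) + |winding| * g(companion),
where g_rel(pattern) is the genus of the pattern relative to the solid torus.
= 15 + 6 * 12
= 15 + 72 = 87

87


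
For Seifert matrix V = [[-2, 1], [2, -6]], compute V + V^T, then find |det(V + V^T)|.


Step 1: Form V + V^T where V = [[-2, 1], [2, -6]]
  V^T = [[-2, 2], [1, -6]]
  V + V^T = [[-4, 3], [3, -12]]
Step 2: det(V + V^T) = (-4)*(-12) - 3*3
  = 48 - 9 = 39
Step 3: Knot determinant = |det(V + V^T)| = |39| = 39

39


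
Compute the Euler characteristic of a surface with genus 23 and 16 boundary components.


chi = 2 - 2g - b
= 2 - 2*23 - 16
= 2 - 46 - 16 = -60

-60


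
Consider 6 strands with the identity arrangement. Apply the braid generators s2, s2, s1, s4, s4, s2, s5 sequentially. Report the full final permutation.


Starting with identity [1, 2, 3, 4, 5, 6].
Apply generators in sequence:
  After s2: [1, 3, 2, 4, 5, 6]
  After s2: [1, 2, 3, 4, 5, 6]
  After s1: [2, 1, 3, 4, 5, 6]
  After s4: [2, 1, 3, 5, 4, 6]
  After s4: [2, 1, 3, 4, 5, 6]
  After s2: [2, 3, 1, 4, 5, 6]
  After s5: [2, 3, 1, 4, 6, 5]
Final permutation: [2, 3, 1, 4, 6, 5]

[2, 3, 1, 4, 6, 5]


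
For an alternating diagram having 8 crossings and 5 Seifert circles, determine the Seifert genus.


For alternating knots, g = (c - s + 1)/2.
= (8 - 5 + 1)/2
= 4/2 = 2

2


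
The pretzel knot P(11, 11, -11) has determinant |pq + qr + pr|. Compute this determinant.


Step 1: Compute pq + qr + pr.
pq = 11*11 = 121
qr = 11*(-11) = -121
pr = 11*(-11) = -121
pq + qr + pr = 121 + (-121) + (-121) = -121
Step 2: Take absolute value.
det(P(11,11,-11)) = |-121| = 121

121


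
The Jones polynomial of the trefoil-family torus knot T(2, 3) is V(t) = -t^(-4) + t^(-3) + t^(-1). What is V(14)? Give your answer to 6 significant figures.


Substituting t = 14 into V(t) = -t^(-4) + t^(-3) + t^(-1):
  (-)t^(-4) = -2.60308e-05
  (+)t^(-3) = 0.000364431
  (+)t^(-1) = 0.0714286
Sum = (-2.60308e-05) + (0.000364431) + (0.0714286)
= 0.07176697209
Rounded to 6 significant figures: 0.071767

0.071767


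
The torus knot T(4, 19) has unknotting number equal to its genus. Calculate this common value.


For a torus knot T(p,q), both the unknotting number and genus equal (p-1)(q-1)/2.
= (4-1)(19-1)/2
= 3*18/2
= 54/2 = 27

27


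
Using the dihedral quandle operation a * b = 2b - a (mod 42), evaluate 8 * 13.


8 * 13 = 2*13 - 8 mod 42
= 26 - 8 mod 42
= 18 mod 42 = 18

18


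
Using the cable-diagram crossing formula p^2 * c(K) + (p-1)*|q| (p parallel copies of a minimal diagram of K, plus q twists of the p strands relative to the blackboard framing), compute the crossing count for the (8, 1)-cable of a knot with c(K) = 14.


Step 1: Each of the c(K) crossings of the companion diagram becomes p*p = p^2 crossings among the p parallel strands, and each of the |q| twists s_1 s_2 ... s_(p-1) adds (p-1) crossings.
  Crossings = p^2 * c(K) + (p-1)*|q|
Step 2: = 8^2 * 14 + (8-1)*1
Step 3: = 64*14 + 7*1
Step 4: = 896 + 7 = 903

903


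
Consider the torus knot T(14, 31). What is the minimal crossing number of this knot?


For a torus knot T(p, q) with gcd(p,q)=1,
the crossing number is min(p*(q-1), q*(p-1)).
p*(q-1) = 14*30 = 420
q*(p-1) = 31*13 = 403
min(420, 403) = 403

403


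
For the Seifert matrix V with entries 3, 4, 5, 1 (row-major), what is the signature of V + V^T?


Step 1: V + V^T = [[6, 9], [9, 2]]
Step 2: trace = 8, det = -69
Step 3: Discriminant = 8^2 - 4*(-69) = 340
Step 4: Eigenvalues: 13.2195, -5.21954
Step 5: Signature = (# positive eigenvalues) - (# negative eigenvalues) = 0

0


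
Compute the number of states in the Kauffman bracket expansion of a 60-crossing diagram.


Each crossing contributes 2 choices (A-smoothing or B-smoothing).
Total states = 2^60 = 1152921504606846976

1152921504606846976


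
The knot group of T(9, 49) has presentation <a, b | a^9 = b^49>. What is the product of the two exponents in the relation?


The relation is a^9 = b^49.
Product of exponents = 9 * 49
= 441

441


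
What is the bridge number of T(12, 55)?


The bridge number of T(p,q) is min(p,q).
min(12, 55) = 12

12


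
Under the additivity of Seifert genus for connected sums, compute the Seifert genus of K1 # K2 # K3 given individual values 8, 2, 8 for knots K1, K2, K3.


The Seifert genus is additive under connected sum.
Seifert genus(K1 # K2 # K3) = (8) + (2) + (8)
= 18

18


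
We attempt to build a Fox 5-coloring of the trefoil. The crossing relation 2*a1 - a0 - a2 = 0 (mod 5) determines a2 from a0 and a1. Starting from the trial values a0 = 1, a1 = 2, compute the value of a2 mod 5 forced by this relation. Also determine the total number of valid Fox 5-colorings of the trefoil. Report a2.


Step 1: Apply the given crossing relation 2*a1 - a0 - a2 = 0 (mod 5).
  a2 = 2*a1 - a0 mod 5
  a2 = 2*2 - 1 mod 5
  a2 = 4 - 1 mod 5
  a2 = 3 mod 5 = 3
Step 2: The trefoil has determinant 3.
  Number of Fox p-colorings (p prime) is p^2 if p = 3, else p.
  Since 5 does not divide 3, only trivial (constant) colorings exist.
  (So the trial a0 = 1, a1 = 2 with a0 != a1 does NOT extend to a valid coloring of the whole trefoil: the other two crossing relations require 3*(a1 - a0) = 0 (mod 5), which fails.)
  Total colorings = 5
Step 3: a2 = 3, total Fox 5-colorings = 5

3


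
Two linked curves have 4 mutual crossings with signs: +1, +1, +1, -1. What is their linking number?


Step 1: Count positive crossings: 3
Step 2: Count negative crossings: 1
Step 3: Sum of signs = 3 - 1 = 2
Step 4: Linking number = sum/2 = 2/2 = 1

1


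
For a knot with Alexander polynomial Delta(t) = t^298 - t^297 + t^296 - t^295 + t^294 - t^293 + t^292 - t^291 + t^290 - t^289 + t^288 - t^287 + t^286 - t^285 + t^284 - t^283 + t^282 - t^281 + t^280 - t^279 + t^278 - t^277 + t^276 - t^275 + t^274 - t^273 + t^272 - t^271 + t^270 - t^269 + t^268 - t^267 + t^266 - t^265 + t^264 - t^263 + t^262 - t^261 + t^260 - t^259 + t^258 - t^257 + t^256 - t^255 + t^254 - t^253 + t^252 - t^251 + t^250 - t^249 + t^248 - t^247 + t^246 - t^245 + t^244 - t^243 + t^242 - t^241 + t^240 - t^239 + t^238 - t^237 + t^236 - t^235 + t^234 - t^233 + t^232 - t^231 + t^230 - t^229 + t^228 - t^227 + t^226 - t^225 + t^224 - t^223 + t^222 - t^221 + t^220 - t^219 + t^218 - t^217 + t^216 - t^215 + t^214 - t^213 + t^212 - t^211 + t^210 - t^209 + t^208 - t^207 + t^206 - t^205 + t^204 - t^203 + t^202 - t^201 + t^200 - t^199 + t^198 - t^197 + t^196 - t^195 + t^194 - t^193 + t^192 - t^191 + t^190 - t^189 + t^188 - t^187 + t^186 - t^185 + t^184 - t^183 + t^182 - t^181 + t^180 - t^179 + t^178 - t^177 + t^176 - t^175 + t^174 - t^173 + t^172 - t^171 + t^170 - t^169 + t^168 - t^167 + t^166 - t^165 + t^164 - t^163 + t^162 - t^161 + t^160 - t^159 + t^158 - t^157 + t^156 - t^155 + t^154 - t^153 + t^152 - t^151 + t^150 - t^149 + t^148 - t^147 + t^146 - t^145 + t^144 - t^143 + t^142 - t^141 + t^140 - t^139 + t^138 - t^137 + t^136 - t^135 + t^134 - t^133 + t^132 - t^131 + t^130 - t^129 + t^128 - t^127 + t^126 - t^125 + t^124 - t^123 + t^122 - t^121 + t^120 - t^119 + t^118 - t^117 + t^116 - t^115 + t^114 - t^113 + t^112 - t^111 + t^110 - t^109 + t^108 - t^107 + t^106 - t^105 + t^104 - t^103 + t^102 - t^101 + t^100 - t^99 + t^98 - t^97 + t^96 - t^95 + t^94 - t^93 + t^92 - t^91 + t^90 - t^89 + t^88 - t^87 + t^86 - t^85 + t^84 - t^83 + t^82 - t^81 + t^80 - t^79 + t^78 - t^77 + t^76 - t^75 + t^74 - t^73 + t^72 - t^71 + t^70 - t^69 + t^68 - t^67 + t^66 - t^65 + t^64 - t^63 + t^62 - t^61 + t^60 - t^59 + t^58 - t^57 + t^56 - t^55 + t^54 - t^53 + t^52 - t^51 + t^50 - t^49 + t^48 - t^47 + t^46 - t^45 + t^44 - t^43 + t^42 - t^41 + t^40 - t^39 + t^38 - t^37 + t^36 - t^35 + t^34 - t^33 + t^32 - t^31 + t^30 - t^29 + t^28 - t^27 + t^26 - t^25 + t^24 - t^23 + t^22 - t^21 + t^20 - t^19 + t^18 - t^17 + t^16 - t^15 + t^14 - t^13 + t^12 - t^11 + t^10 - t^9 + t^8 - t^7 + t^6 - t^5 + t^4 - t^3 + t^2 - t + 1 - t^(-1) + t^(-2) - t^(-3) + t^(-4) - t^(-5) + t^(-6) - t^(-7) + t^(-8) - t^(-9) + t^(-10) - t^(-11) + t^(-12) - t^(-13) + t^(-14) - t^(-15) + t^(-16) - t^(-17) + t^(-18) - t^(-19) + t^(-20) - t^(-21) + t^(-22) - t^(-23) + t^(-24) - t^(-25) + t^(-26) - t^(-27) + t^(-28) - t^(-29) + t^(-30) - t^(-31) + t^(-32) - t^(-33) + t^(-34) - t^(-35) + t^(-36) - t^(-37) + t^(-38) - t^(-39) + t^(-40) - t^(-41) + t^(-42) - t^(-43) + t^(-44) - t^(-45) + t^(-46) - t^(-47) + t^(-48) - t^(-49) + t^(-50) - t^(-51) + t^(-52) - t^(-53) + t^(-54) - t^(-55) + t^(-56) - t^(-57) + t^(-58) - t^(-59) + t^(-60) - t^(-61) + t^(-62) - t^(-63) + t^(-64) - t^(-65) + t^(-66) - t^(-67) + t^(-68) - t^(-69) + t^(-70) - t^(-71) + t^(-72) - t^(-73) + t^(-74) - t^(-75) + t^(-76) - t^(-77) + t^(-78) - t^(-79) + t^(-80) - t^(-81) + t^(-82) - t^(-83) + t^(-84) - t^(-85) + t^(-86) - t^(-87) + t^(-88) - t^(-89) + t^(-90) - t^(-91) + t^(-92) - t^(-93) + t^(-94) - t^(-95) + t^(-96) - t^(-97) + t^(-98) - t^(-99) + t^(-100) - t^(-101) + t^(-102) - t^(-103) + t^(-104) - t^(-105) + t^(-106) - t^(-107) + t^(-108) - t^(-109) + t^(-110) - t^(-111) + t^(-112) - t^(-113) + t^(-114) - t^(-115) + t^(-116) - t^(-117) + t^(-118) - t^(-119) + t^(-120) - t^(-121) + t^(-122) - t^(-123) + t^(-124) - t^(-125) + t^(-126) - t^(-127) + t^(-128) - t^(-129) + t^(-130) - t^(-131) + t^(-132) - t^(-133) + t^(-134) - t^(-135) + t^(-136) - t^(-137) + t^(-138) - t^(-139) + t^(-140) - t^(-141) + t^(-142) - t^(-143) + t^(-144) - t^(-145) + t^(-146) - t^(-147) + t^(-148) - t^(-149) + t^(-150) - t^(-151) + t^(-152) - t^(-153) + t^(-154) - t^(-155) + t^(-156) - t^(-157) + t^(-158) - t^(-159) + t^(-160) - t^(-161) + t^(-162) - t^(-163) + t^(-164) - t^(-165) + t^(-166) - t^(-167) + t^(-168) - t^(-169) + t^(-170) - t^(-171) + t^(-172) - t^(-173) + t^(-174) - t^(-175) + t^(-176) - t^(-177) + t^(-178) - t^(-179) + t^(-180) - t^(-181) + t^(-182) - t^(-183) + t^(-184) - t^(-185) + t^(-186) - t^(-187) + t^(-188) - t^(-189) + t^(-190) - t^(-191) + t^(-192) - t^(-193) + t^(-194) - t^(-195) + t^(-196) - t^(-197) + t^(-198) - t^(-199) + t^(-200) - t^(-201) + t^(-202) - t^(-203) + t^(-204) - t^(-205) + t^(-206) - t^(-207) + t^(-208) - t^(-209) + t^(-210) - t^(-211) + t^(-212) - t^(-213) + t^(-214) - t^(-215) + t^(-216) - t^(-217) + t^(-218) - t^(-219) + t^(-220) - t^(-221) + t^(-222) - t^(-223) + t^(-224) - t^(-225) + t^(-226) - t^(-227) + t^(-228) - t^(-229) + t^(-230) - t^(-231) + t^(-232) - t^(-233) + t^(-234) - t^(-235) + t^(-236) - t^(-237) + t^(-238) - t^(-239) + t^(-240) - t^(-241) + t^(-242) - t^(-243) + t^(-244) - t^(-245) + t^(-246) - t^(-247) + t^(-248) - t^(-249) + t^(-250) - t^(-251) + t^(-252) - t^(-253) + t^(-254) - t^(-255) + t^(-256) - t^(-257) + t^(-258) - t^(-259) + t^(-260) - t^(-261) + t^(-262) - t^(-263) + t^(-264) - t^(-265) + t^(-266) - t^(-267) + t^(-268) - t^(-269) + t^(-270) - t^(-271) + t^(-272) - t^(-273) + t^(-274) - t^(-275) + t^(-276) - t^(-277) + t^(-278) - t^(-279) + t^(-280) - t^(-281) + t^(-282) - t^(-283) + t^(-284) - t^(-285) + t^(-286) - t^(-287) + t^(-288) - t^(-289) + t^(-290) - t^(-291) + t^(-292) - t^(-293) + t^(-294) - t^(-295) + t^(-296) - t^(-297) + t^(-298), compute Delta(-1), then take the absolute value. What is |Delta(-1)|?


Step 1: The polynomial has 597 terms with alternating signs, exponents from 298 down to -298.
Step 2: Substitute t = -1. The i-th term has coefficient (-1)^i and exponent (m-i),
  so its value is (-1)^i * (-1)^(m-i) = (-1)^m = 1 for every i.
Step 3: All 597 terms equal 1, so Delta(-1) = 597 * (1) = 597
Step 4: |Delta(-1)| = 597

597


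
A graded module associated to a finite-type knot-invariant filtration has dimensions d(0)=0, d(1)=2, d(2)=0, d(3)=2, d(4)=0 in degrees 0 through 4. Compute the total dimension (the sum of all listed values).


Total dimension = d(0) + d(1) + ... + d(4)
= 0 + 2 + 0 + 2 + 0
= 4

4


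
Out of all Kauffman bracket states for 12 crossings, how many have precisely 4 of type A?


We choose which 4 of 12 crossings get A-smoothings.
C(12, 4) = 12! / (4! * 8!)
= 495

495


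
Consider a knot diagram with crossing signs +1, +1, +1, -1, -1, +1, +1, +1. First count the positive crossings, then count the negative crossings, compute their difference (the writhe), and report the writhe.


Step 1: Count positive crossings (+1).
Positive crossings: 6
Step 2: Count negative crossings (-1).
Negative crossings: 2
Step 3: Writhe = (positive) - (negative)
w = 6 - 2 = 4
Step 4: |w| = 4, and w is positive

4


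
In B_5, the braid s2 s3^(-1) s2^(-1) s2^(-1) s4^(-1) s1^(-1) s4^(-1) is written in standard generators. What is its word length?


The word length counts the number of generators (including inverses).
Listing each generator: s2, s3^(-1), s2^(-1), s2^(-1), s4^(-1), s1^(-1), s4^(-1)
There are 7 generators in this braid word.

7


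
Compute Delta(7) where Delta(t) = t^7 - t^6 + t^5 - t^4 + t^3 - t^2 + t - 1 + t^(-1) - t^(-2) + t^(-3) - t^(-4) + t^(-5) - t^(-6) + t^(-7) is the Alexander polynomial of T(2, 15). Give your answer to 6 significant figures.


Substituting t = 7 into Delta(t) = t^7 - t^6 + t^5 - t^4 + t^3 - t^2 + t - 1 + t^(-1) - t^(-2) + t^(-3) - t^(-4) + t^(-5) - t^(-6) + t^(-7):
Term values: (823543) + (-117649) + (16807) + (-2401) + (343) + (-49) + (7) + (-1) + (0.142857) + (-0.0204082) + (0.00291545) + (-0.000416493) + (5.9499e-05) + (-8.49986e-06) + (1.21427e-06)
Sum = 720600.125
Rounded to 6 significant figures: 720600

720600


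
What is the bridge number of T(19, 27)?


The bridge number of T(p,q) is min(p,q).
min(19, 27) = 19

19


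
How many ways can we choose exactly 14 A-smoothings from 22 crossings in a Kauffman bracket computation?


We choose which 14 of 22 crossings get A-smoothings.
C(22, 14) = 22! / (14! * 8!)
= 319770

319770


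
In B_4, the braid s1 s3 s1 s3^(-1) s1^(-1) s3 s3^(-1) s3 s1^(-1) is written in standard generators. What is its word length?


The word length counts the number of generators (including inverses).
Listing each generator: s1, s3, s1, s3^(-1), s1^(-1), s3, s3^(-1), s3, s1^(-1)
There are 9 generators in this braid word.

9


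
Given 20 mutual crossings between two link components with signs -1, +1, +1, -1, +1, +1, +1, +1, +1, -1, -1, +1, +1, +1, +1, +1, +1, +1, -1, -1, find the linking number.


Step 1: Count positive crossings: 14
Step 2: Count negative crossings: 6
Step 3: Sum of signs = 14 - 6 = 8
Step 4: Linking number = sum/2 = 8/2 = 4

4


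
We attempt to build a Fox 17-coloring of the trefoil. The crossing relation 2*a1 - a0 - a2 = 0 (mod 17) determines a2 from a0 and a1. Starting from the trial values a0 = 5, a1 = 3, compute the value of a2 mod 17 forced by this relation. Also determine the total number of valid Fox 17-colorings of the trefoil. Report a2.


Step 1: Apply the given crossing relation 2*a1 - a0 - a2 = 0 (mod 17).
  a2 = 2*a1 - a0 mod 17
  a2 = 2*3 - 5 mod 17
  a2 = 6 - 5 mod 17
  a2 = 1 mod 17 = 1
Step 2: The trefoil has determinant 3.
  Number of Fox p-colorings (p prime) is p^2 if p = 3, else p.
  Since 17 does not divide 3, only trivial (constant) colorings exist.
  (So the trial a0 = 5, a1 = 3 with a0 != a1 does NOT extend to a valid coloring of the whole trefoil: the other two crossing relations require 3*(a1 - a0) = 0 (mod 17), which fails.)
  Total colorings = 17
Step 3: a2 = 1, total Fox 17-colorings = 17

1


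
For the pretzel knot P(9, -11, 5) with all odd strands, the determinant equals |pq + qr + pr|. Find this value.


Step 1: Compute pq + qr + pr.
pq = 9*(-11) = -99
qr = (-11)*5 = -55
pr = 9*5 = 45
pq + qr + pr = -99 + (-55) + 45 = -109
Step 2: Take absolute value.
det(P(9,-11,5)) = |-109| = 109

109


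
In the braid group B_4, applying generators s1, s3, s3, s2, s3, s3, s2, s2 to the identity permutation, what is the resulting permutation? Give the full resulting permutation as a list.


Starting with identity [1, 2, 3, 4].
Apply generators in sequence:
  After s1: [2, 1, 3, 4]
  After s3: [2, 1, 4, 3]
  After s3: [2, 1, 3, 4]
  After s2: [2, 3, 1, 4]
  After s3: [2, 3, 4, 1]
  After s3: [2, 3, 1, 4]
  After s2: [2, 1, 3, 4]
  After s2: [2, 3, 1, 4]
Final permutation: [2, 3, 1, 4]

[2, 3, 1, 4]


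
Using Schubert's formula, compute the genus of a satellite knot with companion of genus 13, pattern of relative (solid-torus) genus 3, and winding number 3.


Schubert: g(satellite) = g_rel(pattern) + |winding| * g(companion),
where g_rel(pattern) is the genus of the pattern relative to the solid torus.
= 3 + 3 * 13
= 3 + 39 = 42

42


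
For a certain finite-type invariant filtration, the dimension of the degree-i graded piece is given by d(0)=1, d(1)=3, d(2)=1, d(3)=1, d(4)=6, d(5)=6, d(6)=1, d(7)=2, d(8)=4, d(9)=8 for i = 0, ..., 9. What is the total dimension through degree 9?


Total dimension = d(0) + d(1) + ... + d(9)
= 1 + 3 + 1 + 1 + 6 + 6 + 1 + 2 + 4 + 8
= 33

33


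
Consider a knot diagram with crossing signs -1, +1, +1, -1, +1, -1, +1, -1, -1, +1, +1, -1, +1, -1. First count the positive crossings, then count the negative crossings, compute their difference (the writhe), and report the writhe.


Step 1: Count positive crossings (+1).
Positive crossings: 7
Step 2: Count negative crossings (-1).
Negative crossings: 7
Step 3: Writhe = (positive) - (negative)
w = 7 - 7 = 0
Step 4: |w| = 0, and w is zero

0


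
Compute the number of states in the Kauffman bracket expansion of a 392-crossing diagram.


Each crossing contributes 2 choices (A-smoothing or B-smoothing).
Total states = 2^392 = 10086913586276986678343434265636765134100413253239154346994763111486904773503285916522052161250538404046496765518544896

10086913586276986678343434265636765134100413253239154346994763111486904773503285916522052161250538404046496765518544896


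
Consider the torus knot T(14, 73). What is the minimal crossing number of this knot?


For a torus knot T(p, q) with gcd(p,q)=1,
the crossing number is min(p*(q-1), q*(p-1)).
p*(q-1) = 14*72 = 1008
q*(p-1) = 73*13 = 949
min(1008, 949) = 949

949


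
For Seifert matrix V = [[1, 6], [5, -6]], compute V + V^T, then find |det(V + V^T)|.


Step 1: Form V + V^T where V = [[1, 6], [5, -6]]
  V^T = [[1, 5], [6, -6]]
  V + V^T = [[2, 11], [11, -12]]
Step 2: det(V + V^T) = 2*(-12) - 11*11
  = -24 - 121 = -145
Step 3: Knot determinant = |det(V + V^T)| = |-145| = 145

145


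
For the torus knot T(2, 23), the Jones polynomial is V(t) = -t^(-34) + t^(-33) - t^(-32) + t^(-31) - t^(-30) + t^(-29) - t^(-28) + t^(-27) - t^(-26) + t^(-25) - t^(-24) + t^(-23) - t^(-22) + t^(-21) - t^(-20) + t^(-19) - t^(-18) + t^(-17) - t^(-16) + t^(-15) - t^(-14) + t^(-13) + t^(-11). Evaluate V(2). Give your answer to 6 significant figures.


Substituting t = 2 into V(t) = -t^(-34) + t^(-33) - t^(-32) + t^(-31) - t^(-30) + t^(-29) - t^(-28) + t^(-27) - t^(-26) + t^(-25) - t^(-24) + t^(-23) - t^(-22) + t^(-21) - t^(-20) + t^(-19) - t^(-18) + t^(-17) - t^(-16) + t^(-15) - t^(-14) + t^(-13) + t^(-11):
  (-)t^(-34) = -5.82077e-11
  (+)t^(-33) = 1.16415e-10
  (-)t^(-32) = -2.32831e-10
  (+)t^(-31) = 4.65661e-10
  (-)t^(-30) = -9.31323e-10
  (+)t^(-29) = 1.86265e-09
  (-)t^(-28) = -3.72529e-09
  (+)t^(-27) = 7.45058e-09
  (-)t^(-26) = -1.49012e-08
  (+)t^(-25) = 2.98023e-08
  (-)t^(-24) = -5.96046e-08
  (+)t^(-23) = 1.19209e-07
  (-)t^(-22) = -2.38419e-07
  (+)t^(-21) = 4.76837e-07
  (-)t^(-20) = -9.53674e-07
  (+)t^(-19) = 1.90735e-06
  (-)t^(-18) = -3.8147e-06
  (+)t^(-17) = 7.62939e-06
  (-)t^(-16) = -1.52588e-05
  (+)t^(-15) = 3.05176e-05
  (-)t^(-14) = -6.10352e-05
  (+)t^(-13) = 0.00012207
  (+)t^(-11) = 0.000488281
Sum = (-5.82077e-11) + (1.16415e-10) + (-2.32831e-10) + (4.65661e-10) + (-9.31323e-10) + (1.86265e-09) + (-3.72529e-09) + (7.45058e-09) + (-1.49012e-08) + (2.98023e-08) + (-5.96046e-08) + (1.19209e-07) + (-2.38419e-07) + (4.76837e-07) + (-9.53674e-07) + (1.90735e-06) + (-3.8147e-06) + (7.62939e-06) + (-1.52588e-05) + (3.05176e-05) + (-6.10352e-05) + (0.00012207) + (0.000488281)
= 0.0005696614389
Rounded to 6 significant figures: 0.000569661

0.000569661


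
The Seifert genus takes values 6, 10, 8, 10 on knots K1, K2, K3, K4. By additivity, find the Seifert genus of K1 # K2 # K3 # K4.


The Seifert genus is additive under connected sum.
Seifert genus(K1 # K2 # K3 # K4) = (6) + (10) + (8) + (10)
= 34

34


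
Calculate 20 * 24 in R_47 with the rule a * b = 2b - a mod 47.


20 * 24 = 2*24 - 20 mod 47
= 48 - 20 mod 47
= 28 mod 47 = 28

28


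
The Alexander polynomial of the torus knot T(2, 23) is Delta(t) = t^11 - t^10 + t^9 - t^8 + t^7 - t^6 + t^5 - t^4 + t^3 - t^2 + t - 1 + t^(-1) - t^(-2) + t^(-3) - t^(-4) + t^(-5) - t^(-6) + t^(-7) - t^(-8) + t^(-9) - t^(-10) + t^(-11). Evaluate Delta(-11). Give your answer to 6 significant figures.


Substituting t = -11 into Delta(t) = t^11 - t^10 + t^9 - t^8 + t^7 - t^6 + t^5 - t^4 + t^3 - t^2 + t - 1 + t^(-1) - t^(-2) + t^(-3) - t^(-4) + t^(-5) - t^(-6) + t^(-7) - t^(-8) + t^(-9) - t^(-10) + t^(-11):
Term values: (-285311670611) + (-25937424601) + (-2357947691) + (-214358881) + (-19487171) + (-1771561) + (-161051) + (-14641) + (-1331) + (-121) + (-11) + (-1) + (-0.0909091) + (-0.00826446) + (-0.000751315) + (-6.83013e-05) + (-6.20921e-06) + (-5.64474e-07) + (-5.13158e-08) + (-4.66507e-09) + (-4.24098e-10) + (-3.85543e-11) + (-3.50494e-12)
Sum = -3.138428377e+11
Rounded to 6 significant figures: -3.13843e+11

-3.13843e+11


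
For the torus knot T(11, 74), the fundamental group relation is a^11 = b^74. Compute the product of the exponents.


The relation is a^11 = b^74.
Product of exponents = 11 * 74
= 814

814


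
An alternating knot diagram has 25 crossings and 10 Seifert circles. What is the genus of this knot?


For alternating knots, g = (c - s + 1)/2.
= (25 - 10 + 1)/2
= 16/2 = 8

8


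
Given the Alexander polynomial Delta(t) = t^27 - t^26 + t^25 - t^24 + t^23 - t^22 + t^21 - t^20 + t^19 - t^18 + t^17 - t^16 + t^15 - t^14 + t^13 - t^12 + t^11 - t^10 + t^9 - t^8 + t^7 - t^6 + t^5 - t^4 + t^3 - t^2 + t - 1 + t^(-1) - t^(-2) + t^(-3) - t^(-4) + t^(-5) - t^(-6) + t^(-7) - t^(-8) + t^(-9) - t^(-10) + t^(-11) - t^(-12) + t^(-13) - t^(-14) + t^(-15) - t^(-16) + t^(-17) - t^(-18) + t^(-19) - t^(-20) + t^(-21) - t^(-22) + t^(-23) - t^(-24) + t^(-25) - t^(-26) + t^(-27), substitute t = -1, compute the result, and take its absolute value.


Step 1: The polynomial has 55 terms with alternating signs, exponents from 27 down to -27.
Step 2: Substitute t = -1. The i-th term has coefficient (-1)^i and exponent (m-i),
  so its value is (-1)^i * (-1)^(m-i) = (-1)^m = -1 for every i.
Step 3: All 55 terms equal -1, so Delta(-1) = 55 * (-1) = -55
Step 4: |Delta(-1)| = 55

55


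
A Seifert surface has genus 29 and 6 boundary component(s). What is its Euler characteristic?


chi = 2 - 2g - b
= 2 - 2*29 - 6
= 2 - 58 - 6 = -62

-62


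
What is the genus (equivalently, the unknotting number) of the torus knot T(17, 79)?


For a torus knot T(p,q), both the unknotting number and genus equal (p-1)(q-1)/2.
= (17-1)(79-1)/2
= 16*78/2
= 1248/2 = 624

624


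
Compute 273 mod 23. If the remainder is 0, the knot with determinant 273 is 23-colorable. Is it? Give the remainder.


Step 1: A knot is p-colorable if and only if p divides its determinant.
Step 2: Compute 273 mod 23.
273 = 11 * 23 + 20
Step 3: 273 mod 23 = 20
Step 4: The knot is 23-colorable: no

20


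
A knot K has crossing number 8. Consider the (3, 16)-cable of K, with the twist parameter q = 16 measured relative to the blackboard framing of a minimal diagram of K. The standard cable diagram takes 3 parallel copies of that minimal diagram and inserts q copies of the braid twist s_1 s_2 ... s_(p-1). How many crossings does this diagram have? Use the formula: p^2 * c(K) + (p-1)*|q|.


Step 1: Each of the c(K) crossings of the companion diagram becomes p*p = p^2 crossings among the p parallel strands, and each of the |q| twists s_1 s_2 ... s_(p-1) adds (p-1) crossings.
  Crossings = p^2 * c(K) + (p-1)*|q|
Step 2: = 3^2 * 8 + (3-1)*16
Step 3: = 9*8 + 2*16
Step 4: = 72 + 32 = 104

104


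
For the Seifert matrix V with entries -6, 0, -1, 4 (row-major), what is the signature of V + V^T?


Step 1: V + V^T = [[-12, -1], [-1, 8]]
Step 2: trace = -4, det = -97
Step 3: Discriminant = (-4)^2 - 4*(-97) = 404
Step 4: Eigenvalues: 8.04988, -12.0499
Step 5: Signature = (# positive eigenvalues) - (# negative eigenvalues) = 0

0


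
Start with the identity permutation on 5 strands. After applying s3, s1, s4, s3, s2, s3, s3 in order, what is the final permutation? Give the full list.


Starting with identity [1, 2, 3, 4, 5].
Apply generators in sequence:
  After s3: [1, 2, 4, 3, 5]
  After s1: [2, 1, 4, 3, 5]
  After s4: [2, 1, 4, 5, 3]
  After s3: [2, 1, 5, 4, 3]
  After s2: [2, 5, 1, 4, 3]
  After s3: [2, 5, 4, 1, 3]
  After s3: [2, 5, 1, 4, 3]
Final permutation: [2, 5, 1, 4, 3]

[2, 5, 1, 4, 3]


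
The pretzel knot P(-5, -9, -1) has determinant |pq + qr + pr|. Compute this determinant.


Step 1: Compute pq + qr + pr.
pq = (-5)*(-9) = 45
qr = (-9)*(-1) = 9
pr = (-5)*(-1) = 5
pq + qr + pr = 45 + 9 + 5 = 59
Step 2: Take absolute value.
det(P(-5,-9,-1)) = |59| = 59

59


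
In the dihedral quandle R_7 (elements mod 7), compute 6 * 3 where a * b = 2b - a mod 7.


6 * 3 = 2*3 - 6 mod 7
= 6 - 6 mod 7
= 0 mod 7 = 0

0


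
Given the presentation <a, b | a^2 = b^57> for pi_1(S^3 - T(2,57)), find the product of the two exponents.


The relation is a^2 = b^57.
Product of exponents = 2 * 57
= 114

114


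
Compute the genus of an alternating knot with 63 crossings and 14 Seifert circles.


For alternating knots, g = (c - s + 1)/2.
= (63 - 14 + 1)/2
= 50/2 = 25

25


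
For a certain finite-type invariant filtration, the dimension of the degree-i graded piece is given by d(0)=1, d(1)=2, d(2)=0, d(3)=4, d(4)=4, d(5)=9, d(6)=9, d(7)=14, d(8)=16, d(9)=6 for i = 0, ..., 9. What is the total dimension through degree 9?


Total dimension = d(0) + d(1) + ... + d(9)
= 1 + 2 + 0 + 4 + 4 + 9 + 9 + 14 + 16 + 6
= 65

65


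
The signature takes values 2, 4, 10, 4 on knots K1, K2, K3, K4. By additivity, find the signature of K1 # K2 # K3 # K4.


The signature is additive under connected sum.
signature(K1 # K2 # K3 # K4) = (2) + (4) + (10) + (4)
= 20

20


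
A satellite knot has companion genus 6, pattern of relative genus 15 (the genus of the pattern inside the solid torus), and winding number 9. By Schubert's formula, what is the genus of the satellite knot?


Schubert: g(satellite) = g_rel(pattern) + |winding| * g(companion),
where g_rel(pattern) is the genus of the pattern relative to the solid torus.
= 15 + 9 * 6
= 15 + 54 = 69

69


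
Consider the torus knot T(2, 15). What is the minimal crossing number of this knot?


For a torus knot T(p, q) with gcd(p,q)=1,
the crossing number is min(p*(q-1), q*(p-1)).
p*(q-1) = 2*14 = 28
q*(p-1) = 15*1 = 15
min(28, 15) = 15

15


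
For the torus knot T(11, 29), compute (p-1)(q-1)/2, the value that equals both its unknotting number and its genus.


For a torus knot T(p,q), both the unknotting number and genus equal (p-1)(q-1)/2.
= (11-1)(29-1)/2
= 10*28/2
= 280/2 = 140

140


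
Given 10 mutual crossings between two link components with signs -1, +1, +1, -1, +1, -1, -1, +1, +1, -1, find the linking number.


Step 1: Count positive crossings: 5
Step 2: Count negative crossings: 5
Step 3: Sum of signs = 5 - 5 = 0
Step 4: Linking number = sum/2 = 0/2 = 0

0


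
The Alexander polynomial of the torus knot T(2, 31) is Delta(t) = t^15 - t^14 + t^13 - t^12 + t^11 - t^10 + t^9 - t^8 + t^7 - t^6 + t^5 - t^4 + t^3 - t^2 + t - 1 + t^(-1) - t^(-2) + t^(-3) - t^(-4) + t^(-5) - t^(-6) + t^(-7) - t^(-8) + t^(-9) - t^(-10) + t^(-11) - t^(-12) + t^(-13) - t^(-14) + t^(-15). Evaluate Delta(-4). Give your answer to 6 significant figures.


Substituting t = -4 into Delta(t) = t^15 - t^14 + t^13 - t^12 + t^11 - t^10 + t^9 - t^8 + t^7 - t^6 + t^5 - t^4 + t^3 - t^2 + t - 1 + t^(-1) - t^(-2) + t^(-3) - t^(-4) + t^(-5) - t^(-6) + t^(-7) - t^(-8) + t^(-9) - t^(-10) + t^(-11) - t^(-12) + t^(-13) - t^(-14) + t^(-15):
Term values: (-1073741824) + (-268435456) + (-67108864) + (-16777216) + (-4194304) + (-1048576) + (-262144) + (-65536) + (-16384) + (-4096) + (-1024) + (-256) + (-64) + (-16) + (-4) + (-1) + (-0.25) + (-0.0625) + (-0.015625) + (-0.00390625) + (-0.000976562) + (-0.000244141) + (-6.10352e-05) + (-1.52588e-05) + (-3.8147e-06) + (-9.53674e-07) + (-2.38419e-07) + (-5.96046e-08) + (-1.49012e-08) + (-3.72529e-09) + (-9.31323e-10)
Sum = -1431655765
Rounded to 6 significant figures: -1.43166e+09

-1.43166e+09
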